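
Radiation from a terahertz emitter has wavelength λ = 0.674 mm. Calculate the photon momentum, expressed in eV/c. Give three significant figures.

Convert to SI: λ = 0.674 mm = 6.74 × 10^-4 m.
Apply p = h/λ: p = 9.831 × 10^-31 kg·m/s.
Converting to eV/c: p = 0.001840 eV/c ≈ 1.84 × 10^-3 eV/c.

1.84 × 10^-3 eV/c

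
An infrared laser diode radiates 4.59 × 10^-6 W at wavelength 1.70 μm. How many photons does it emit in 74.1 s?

2.91 × 10^15 photons

Total energy: E_total = P·t = 4.59 × 10^-6 × 74.1 = 3.401 × 10^-4 J.
Per-photon energy: E = 1.168 × 10^-19 J.
N = E_total / E_photon = 2.91 × 10^15.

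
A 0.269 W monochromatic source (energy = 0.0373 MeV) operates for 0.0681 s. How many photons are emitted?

3.07e12 photons

Total energy: E_total = P·t = 0.269 × 0.0681 = 0.01832 J.
Per-photon energy: E = 5.976e-15 J.
N = E_total / E_photon = 3.07e12.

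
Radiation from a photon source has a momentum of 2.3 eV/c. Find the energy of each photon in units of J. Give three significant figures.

In SI units: p = 2.3 eV/c = 1.2292e-27 kg·m/s.
Apply E = pc: E = 3.685e-19 J.
So E ≈ 3.69e-19 J.

3.69e-19 J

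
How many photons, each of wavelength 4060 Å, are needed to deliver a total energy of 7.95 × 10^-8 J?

Per-photon energy: E = 4.893 × 10^-19 J (from wavelength = 4060 Å).
N = E_total / E_photon = 7.95 × 10^-8 J / 4.893 × 10^-19 J = 1.62 × 10^11.

1.62 × 10^11 photons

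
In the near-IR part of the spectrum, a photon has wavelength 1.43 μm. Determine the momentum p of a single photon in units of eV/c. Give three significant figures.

Take h = 6.62607015·10^-34 J·s, c = 2.99792458·10^8 m/s, 1 eV = 1.602176634·10^-19 J.
Convert to SI: λ = 1.43 μm = 1.43·10^-6 m.
For a photon p = h/λ, so p = 4.634·10^-28 kg·m/s.
Converting to eV/c: p = 0.8670 eV/c ≈ 0.867 eV/c.

0.867 eV/c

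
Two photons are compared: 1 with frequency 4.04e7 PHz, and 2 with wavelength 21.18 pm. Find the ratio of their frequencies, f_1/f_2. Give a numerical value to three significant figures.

2850

f_1 = 4.040e22 Hz (from frequency = 4.04e7 PHz, via f given directly).
f_2 = 1.415e19 Hz (from wavelength = 21.18 pm, via f = c/λ).
Ratio = 4.040e22 / 1.415e19 = 2850.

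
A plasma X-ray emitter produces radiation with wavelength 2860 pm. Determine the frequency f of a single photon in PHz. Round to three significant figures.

Convert to SI: λ = 2860 pm = 2.86·10^-9 m.
Since f = c/λ for a photon, f = 1.048·10^17 Hz.
Converting to PHz: f = 104.8 PHz ≈ 105 PHz.

105 PHz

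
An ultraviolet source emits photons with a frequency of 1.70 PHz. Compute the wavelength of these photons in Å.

1760 Å

First convert: f = 1.70 PHz = 1.70e15 Hz.
Since λ = c/f for a photon, λ = 1.763e-7 m.
Converting to Å: λ = 1763 Å ≈ 1760 Å.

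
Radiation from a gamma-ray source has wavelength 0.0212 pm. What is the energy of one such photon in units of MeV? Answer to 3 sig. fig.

58.5 MeV

(h = 6.62607015e-34 J·s, c = 2.99792458e8 m/s, 1 eV = 1.602176634e-19 J.)
In SI units: λ = 0.0212 pm = 2.12e-14 m.
The photon relation is E = hc/λ, giving E = 9.370e-12 J.
Converting to MeV: E = 58.48 MeV ≈ 58.5 MeV.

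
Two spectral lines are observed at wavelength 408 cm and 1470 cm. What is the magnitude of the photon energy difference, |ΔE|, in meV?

Using E = hc/λ: E₁ = 4.869 × 10^-26 J, E₂ = 1.351 × 10^-26 J.
|ΔE| = |4.869 × 10^-26 − 1.351 × 10^-26| = 3.52 × 10^-26 J = 2.20 × 10^-4 meV.

2.20 × 10^-4 meV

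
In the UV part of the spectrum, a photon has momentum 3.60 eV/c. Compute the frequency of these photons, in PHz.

First convert: p = 3.60 eV/c = 1.9239·10^-27 kg·m/s.
Apply f = pc/h: f = 8.705·10^14 Hz.
Converting to PHz: f = 0.8705 PHz ≈ 0.870 PHz.

0.870 PHz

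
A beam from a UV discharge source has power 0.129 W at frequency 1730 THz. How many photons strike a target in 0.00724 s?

Total energy: E_total = P·t = 0.129 × 0.00724 = 9.340 × 10^-4 J.
Per-photon energy: E = 1.146 × 10^-18 J.
N = E_total / E_photon = 8.15 × 10^14.

8.15 × 10^14 photons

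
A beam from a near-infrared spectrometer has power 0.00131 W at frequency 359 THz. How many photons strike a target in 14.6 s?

8.04 × 10^16 photons

Total energy: E_total = P·t = 0.00131 × 14.6 = 0.01913 J.
Per-photon energy: E = 2.379 × 10^-19 J.
N = E_total / E_photon = 8.04 × 10^16.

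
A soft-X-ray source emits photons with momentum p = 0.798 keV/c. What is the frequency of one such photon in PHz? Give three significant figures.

193 PHz

Convert to SI: p = 0.798 keV/c = 4.2647e-25 kg·m/s.
Since f = pc/h for a photon, f = 1.930e17 Hz.
Converting to PHz: f = 193.0 PHz ≈ 193 PHz.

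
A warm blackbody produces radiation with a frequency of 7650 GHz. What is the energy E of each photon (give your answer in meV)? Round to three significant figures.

Take h = 6.62607015·10^-34 J·s, 1 eV = 1.602176634·10^-19 J.
Convert to SI: f = 7650 GHz = 7.65·10^12 Hz.
Apply E = hf: E = 5.069·10^-21 J.
Converting to meV: E = 31.64 meV ≈ 31.6 meV.

31.6 meV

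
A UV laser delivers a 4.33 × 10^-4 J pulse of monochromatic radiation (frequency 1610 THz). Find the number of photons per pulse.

Per-photon energy: E = 1.067 × 10^-18 J (from frequency = 1610 THz).
N = E_total / E_photon = 4.33 × 10^-4 J / 1.067 × 10^-18 J = 4.06 × 10^14.

4.06 × 10^14 photons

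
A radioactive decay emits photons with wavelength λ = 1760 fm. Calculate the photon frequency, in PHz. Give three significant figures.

In SI units: λ = 1760 fm = 1.76e-12 m.
For a photon f = c/λ, so f = 1.703e20 Hz.
Converting to PHz: f = 170300 PHz ≈ 1.70e5 PHz.

1.70e5 PHz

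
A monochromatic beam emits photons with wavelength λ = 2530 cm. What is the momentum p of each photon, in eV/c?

4.90·10^-8 eV/c

First convert: λ = 2530 cm = 25.3 m.
Apply p = h/λ: p = 2.619·10^-35 kg·m/s.
Converting to eV/c: p = 4.901·10^-8 eV/c ≈ 4.90·10^-8 eV/c.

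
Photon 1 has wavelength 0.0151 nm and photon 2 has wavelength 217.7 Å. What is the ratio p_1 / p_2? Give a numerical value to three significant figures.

1440

p_1 = 4.388e-23 kg·m/s (from wavelength = 0.0151 nm, via p = h/λ).
p_2 = 3.044e-26 kg·m/s (from wavelength = 217.7 Å, via p = h/λ).
Ratio = 4.388e-23 / 3.044e-26 = 1440.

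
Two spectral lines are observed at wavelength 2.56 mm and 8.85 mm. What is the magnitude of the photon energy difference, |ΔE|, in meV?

Using E = hc/λ: E₁ = 7.760 × 10^-23 J, E₂ = 2.245 × 10^-23 J.
|ΔE| = |7.760 × 10^-23 − 2.245 × 10^-23| = 5.51 × 10^-23 J = 0.344 meV.

0.344 meV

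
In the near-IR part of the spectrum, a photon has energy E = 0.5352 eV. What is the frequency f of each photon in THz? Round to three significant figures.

129 THz

Take h = 6.62607015·10^-34 J·s, 1 eV = 1.602176634·10^-19 J.
Convert to SI: E = 0.5352 eV = 8.5748·10^-20 J.
For a photon f = E/h, so f = 1.294·10^14 Hz.
Converting to THz: f = 129.4 THz ≈ 129 THz.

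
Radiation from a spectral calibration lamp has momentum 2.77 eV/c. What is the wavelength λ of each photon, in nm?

448 nm

Take h = 6.62607015 × 10^-34 J·s, c = 2.99792458 × 10^8 m/s, 1 eV = 1.602176634 × 10^-19 J.
First convert: p = 2.77 eV/c = 1.4804 × 10^-27 kg·m/s.
The photon relation is λ = h/p, giving λ = 4.476 × 10^-7 m.
Converting to nm: λ = 447.6 nm ≈ 448 nm.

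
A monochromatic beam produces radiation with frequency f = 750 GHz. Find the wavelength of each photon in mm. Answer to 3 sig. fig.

0.400 mm

Use c = 2.99792458·10^8 m/s.
First convert: f = 750 GHz = 7.5·10^11 Hz.
Apply λ = c/f: λ = 3.997·10^-4 m.
Converting to mm: λ = 0.3997 mm ≈ 0.400 mm.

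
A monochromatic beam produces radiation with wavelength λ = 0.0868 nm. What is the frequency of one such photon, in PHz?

(c = 2.99792458e8 m/s.)
In SI units: λ = 0.0868 nm = 8.68e-11 m.
For a photon f = c/λ, so f = 3.454e18 Hz.
Converting to PHz: f = 3454 PHz ≈ 3450 PHz.

3450 PHz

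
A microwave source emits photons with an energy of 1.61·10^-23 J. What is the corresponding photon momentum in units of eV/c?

1.00·10^-4 eV/c

Apply p = E/c: p = 5.370·10^-32 kg·m/s.
Converting to eV/c: p = 1.005·10^-4 eV/c ≈ 1.00·10^-4 eV/c.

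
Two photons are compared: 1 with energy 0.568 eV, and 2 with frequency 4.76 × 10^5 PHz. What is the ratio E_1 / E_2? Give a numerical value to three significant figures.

2.89 × 10^-7

E_1 = 9.100 × 10^-20 J (from energy = 0.568 eV, via E given directly).
E_2 = 3.154 × 10^-13 J (from frequency = 4.76 × 10^5 PHz, via E = hf).
Ratio = 9.100 × 10^-20 / 3.154 × 10^-13 = 2.89 × 10^-7.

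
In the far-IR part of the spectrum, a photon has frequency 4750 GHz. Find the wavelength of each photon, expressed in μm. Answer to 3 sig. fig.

63.1 μm

(c = 2.99792458·10^8 m/s.)
First convert: f = 4750 GHz = 4.75·10^12 Hz.
For a photon λ = c/f, so λ = 6.311·10^-5 m.
Converting to μm: λ = 63.11 μm ≈ 63.1 μm.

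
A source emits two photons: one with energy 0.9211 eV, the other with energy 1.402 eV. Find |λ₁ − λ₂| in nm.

Using λ = hc/E: λ₁ = 1.3460 × 10^-6 m, λ₂ = 8.8434 × 10^-7 m.
|Δλ| = |1.3460 × 10^-6 − 8.8434 × 10^-7| = 4.62 × 10^-7 m = 462 nm.

462 nm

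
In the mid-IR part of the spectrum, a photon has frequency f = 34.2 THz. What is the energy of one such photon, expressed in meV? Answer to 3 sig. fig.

Take h = 6.62607015 × 10^-34 J·s, 1 eV = 1.602176634 × 10^-19 J.
Convert to SI: f = 34.2 THz = 3.42 × 10^13 Hz.
For a photon E = hf, so E = 2.266 × 10^-20 J.
Converting to meV: E = 141.4 meV ≈ 141 meV.

141 meV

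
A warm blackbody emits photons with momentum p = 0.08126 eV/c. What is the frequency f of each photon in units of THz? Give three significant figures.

Use h = 6.62607015·10^-34 J·s, c = 2.99792458·10^8 m/s, 1 eV = 1.602176634·10^-19 J.
Convert to SI: p = 0.08126 eV/c = 4.3428·10^-29 kg·m/s.
Apply f = pc/h: f = 1.965·10^13 Hz.
Converting to THz: f = 19.65 THz ≈ 19.6 THz.

19.6 THz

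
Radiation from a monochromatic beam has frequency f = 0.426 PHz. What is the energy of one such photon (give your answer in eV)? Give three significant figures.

1.76 eV

In SI units: f = 0.426 PHz = 4.26e14 Hz.
The photon relation is E = hf, giving E = 2.823e-19 J.
Converting to eV: E = 1.762 eV ≈ 1.76 eV.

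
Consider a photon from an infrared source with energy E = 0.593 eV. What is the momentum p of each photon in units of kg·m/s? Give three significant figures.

Take c = 2.99792458e8 m/s, 1 eV = 1.602176634e-19 J.
Convert to SI: E = 0.593 eV = 9.5009e-20 J.
Since p = E/c for a photon, p = 3.169e-28 kg·m/s.
So p ≈ 3.17e-28 kg·m/s.

3.17e-28 kg·m/s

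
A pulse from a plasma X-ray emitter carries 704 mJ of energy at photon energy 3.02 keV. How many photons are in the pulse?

Per-photon energy: E = 4.839e-16 J (from energy = 3.02 keV).
N = E_total / E_photon = 0.704 J / 4.839e-16 J = 1.45e15.

1.45e15 photons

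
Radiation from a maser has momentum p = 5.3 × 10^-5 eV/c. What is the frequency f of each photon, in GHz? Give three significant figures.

In SI units: p = 5.3 × 10^-5 eV/c = 2.8325 × 10^-32 kg·m/s.
For a photon f = pc/h, so f = 1.282 × 10^10 Hz.
Converting to GHz: f = 12.82 GHz ≈ 12.8 GHz.

12.8 GHz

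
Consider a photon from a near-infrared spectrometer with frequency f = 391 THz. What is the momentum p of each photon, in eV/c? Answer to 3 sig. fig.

In SI units: f = 391 THz = 3.91 × 10^14 Hz.
For a photon p = hf/c, so p = 8.642 × 10^-28 kg·m/s.
Converting to eV/c: p = 1.617 eV/c ≈ 1.62 eV/c.

1.62 eV/c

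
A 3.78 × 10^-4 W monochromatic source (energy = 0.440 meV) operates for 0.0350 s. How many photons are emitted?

Total energy: E_total = P·t = 3.78 × 10^-4 × 0.0350 = 1.323 × 10^-5 J.
Per-photon energy: E = 7.050 × 10^-23 J.
N = E_total / E_photon = 1.88 × 10^17.

1.88 × 10^17 photons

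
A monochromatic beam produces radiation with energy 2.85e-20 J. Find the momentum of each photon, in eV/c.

For a photon p = E/c, so p = 9.507e-29 kg·m/s.
Converting to eV/c: p = 0.1779 eV/c ≈ 0.178 eV/c.

0.178 eV/c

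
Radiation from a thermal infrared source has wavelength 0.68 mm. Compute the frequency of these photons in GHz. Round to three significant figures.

441 GHz

(c = 2.99792458 × 10^8 m/s.)
In SI units: λ = 0.68 mm = 6.8 × 10^-4 m.
For a photon f = c/λ, so f = 4.409 × 10^11 Hz.
Converting to GHz: f = 440.9 GHz ≈ 441 GHz.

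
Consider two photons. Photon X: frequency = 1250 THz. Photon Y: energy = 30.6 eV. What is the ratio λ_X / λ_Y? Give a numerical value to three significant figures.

λ_X = 2.398 × 10^-7 m (from frequency = 1250 THz, via λ = c/f).
λ_Y = 4.052 × 10^-8 m (from energy = 30.6 eV, via λ = hc/E).
Ratio = 2.398 × 10^-7 / 4.052 × 10^-8 = 5.92.

5.92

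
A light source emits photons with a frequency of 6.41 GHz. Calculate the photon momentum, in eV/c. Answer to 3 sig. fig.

(h = 6.62607015 × 10^-34 J·s, c = 2.99792458 × 10^8 m/s, 1 eV = 1.602176634 × 10^-19 J.)
First convert: f = 6.41 GHz = 6.41 × 10^9 Hz.
Since p = hf/c for a photon, p = 1.417 × 10^-32 kg·m/s.
Converting to eV/c: p = 2.651 × 10^-5 eV/c ≈ 2.65 × 10^-5 eV/c.

2.65 × 10^-5 eV/c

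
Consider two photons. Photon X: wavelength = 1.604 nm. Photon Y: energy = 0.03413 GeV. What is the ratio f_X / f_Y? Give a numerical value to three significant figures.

f_X = 1.869·10^17 Hz (from wavelength = 1.604 nm, via f = c/λ).
f_Y = 8.253·10^21 Hz (from energy = 0.03413 GeV, via f = E/h).
Ratio = 1.869·10^17 / 8.253·10^21 = 2.26·10^-5.

2.26·10^-5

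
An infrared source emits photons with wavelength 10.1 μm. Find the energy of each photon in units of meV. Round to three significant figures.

First convert: λ = 10.1 μm = 1.01e-5 m.
For a photon E = hc/λ, so E = 1.967e-20 J.
Converting to meV: E = 122.8 meV ≈ 123 meV.

123 meV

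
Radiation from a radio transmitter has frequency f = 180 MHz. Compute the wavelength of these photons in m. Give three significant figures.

1.67 m

(c = 2.99792458·10^8 m/s.)
Convert to SI: f = 180 MHz = 1.8·10^8 Hz.
Since λ = c/f for a photon, λ = 1.666 m.
So λ ≈ 1.67 m.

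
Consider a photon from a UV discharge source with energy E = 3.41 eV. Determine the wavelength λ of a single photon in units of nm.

364 nm

Use h = 6.62607015e-34 J·s, c = 2.99792458e8 m/s, 1 eV = 1.602176634e-19 J.
First convert: E = 3.41 eV = 5.4634e-19 J.
The photon relation is λ = hc/E, giving λ = 3.636e-7 m.
Converting to nm: λ = 363.6 nm ≈ 364 nm.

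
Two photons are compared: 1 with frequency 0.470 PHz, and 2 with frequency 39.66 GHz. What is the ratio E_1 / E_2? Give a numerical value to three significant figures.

1.19 × 10^4

E_1 = 3.114 × 10^-19 J (from frequency = 0.470 PHz, via E = hf).
E_2 = 2.628 × 10^-23 J (from frequency = 39.66 GHz, via E = hf).
Ratio = 3.114 × 10^-19 / 2.628 × 10^-23 = 1.19 × 10^4.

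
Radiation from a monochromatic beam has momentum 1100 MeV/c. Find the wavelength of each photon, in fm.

1.13 fm

(h = 6.62607015 × 10^-34 J·s, c = 2.99792458 × 10^8 m/s, 1 eV = 1.602176634 × 10^-19 J.)
Convert to SI: p = 1100 MeV/c = 5.8787 × 10^-19 kg·m/s.
Apply λ = h/p: λ = 1.127 × 10^-15 m.
Converting to fm: λ = 1.127 fm ≈ 1.13 fm.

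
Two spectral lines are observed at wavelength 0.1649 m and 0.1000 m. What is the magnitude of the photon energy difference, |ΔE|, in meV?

Using E = hc/λ: E₁ = 1.2046 × 10^-24 J, E₂ = 1.9864 × 10^-24 J.
|ΔE| = |1.2046 × 10^-24 − 1.9864 × 10^-24| = 7.82 × 10^-25 J = 4.88 × 10^-3 meV.

4.88 × 10^-3 meV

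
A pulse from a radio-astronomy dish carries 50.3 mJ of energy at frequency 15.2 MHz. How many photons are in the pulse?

4.99 × 10^24 photons

Per-photon energy: E = 1.007 × 10^-26 J (from frequency = 15.2 MHz).
N = E_total / E_photon = 0.0503 J / 1.007 × 10^-26 J = 4.99 × 10^24.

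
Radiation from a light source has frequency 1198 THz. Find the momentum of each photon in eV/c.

Take h = 6.62607015 × 10^-34 J·s, c = 2.99792458 × 10^8 m/s, 1 eV = 1.602176634 × 10^-19 J.
In SI units: f = 1198 THz = 1.198 × 10^15 Hz.
For a photon p = hf/c, so p = 2.648 × 10^-27 kg·m/s.
Converting to eV/c: p = 4.955 eV/c ≈ 4.95 eV/c.

4.95 eV/c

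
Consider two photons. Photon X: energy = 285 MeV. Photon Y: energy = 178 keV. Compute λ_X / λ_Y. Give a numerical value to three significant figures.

6.25e-4

λ_X = 4.350e-15 m (from energy = 285 MeV, via λ = hc/E).
λ_Y = 6.965e-12 m (from energy = 178 keV, via λ = hc/E).
Ratio = 4.350e-15 / 6.965e-12 = 6.25e-4.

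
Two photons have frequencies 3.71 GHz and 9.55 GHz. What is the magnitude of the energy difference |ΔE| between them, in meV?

0.0242 meV

Using E = hf: E₁ = 2.458e-24 J, E₂ = 6.328e-24 J.
|ΔE| = |2.458e-24 − 6.328e-24| = 3.87e-24 J = 0.0242 meV.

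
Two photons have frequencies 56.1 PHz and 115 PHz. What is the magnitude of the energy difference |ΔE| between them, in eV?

244 eV

Using E = hf: E₁ = 3.717·10^-17 J, E₂ = 7.620·10^-17 J.
|ΔE| = |3.717·10^-17 − 7.620·10^-17| = 3.90·10^-17 J = 244 eV.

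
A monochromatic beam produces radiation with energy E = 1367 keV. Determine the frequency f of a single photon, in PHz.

3.31 × 10^5 PHz

In SI units: E = 1367 keV = 2.1902 × 10^-13 J.
For a photon f = E/h, so f = 3.305 × 10^20 Hz.
Converting to PHz: f = 330500 PHz ≈ 3.31 × 10^5 PHz.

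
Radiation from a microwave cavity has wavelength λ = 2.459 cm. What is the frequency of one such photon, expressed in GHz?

12.2 GHz

In SI units: λ = 2.459 cm = 0.02459 m.
For a photon f = c/λ, so f = 1.219 × 10^10 Hz.
Converting to GHz: f = 12.19 GHz ≈ 12.2 GHz.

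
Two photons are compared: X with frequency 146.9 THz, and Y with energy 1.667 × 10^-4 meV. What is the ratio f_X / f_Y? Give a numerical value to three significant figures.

f_X = 1.469 × 10^14 Hz (from frequency = 146.9 THz, via f given directly).
f_Y = 4.031 × 10^7 Hz (from energy = 1.667 × 10^-4 meV, via f = E/h).
Ratio = 1.469 × 10^14 / 4.031 × 10^7 = 3.64 × 10^6.

3.64 × 10^6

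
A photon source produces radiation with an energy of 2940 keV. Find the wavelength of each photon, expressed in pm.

Convert to SI: E = 2940 keV = 4.7104e-13 J.
For a photon λ = hc/E, so λ = 4.217e-13 m.
Converting to pm: λ = 0.4217 pm ≈ 0.422 pm.

0.422 pm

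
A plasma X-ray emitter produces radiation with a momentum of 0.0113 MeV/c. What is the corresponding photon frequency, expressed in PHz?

(h = 6.62607015e-34 J·s, c = 2.99792458e8 m/s, 1 eV = 1.602176634e-19 J.)
First convert: p = 0.0113 MeV/c = 6.0390e-24 kg·m/s.
The photon relation is f = pc/h, giving f = 2.732e18 Hz.
Converting to PHz: f = 2732 PHz ≈ 2730 PHz.

2730 PHz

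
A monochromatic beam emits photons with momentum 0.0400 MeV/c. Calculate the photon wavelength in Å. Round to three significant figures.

In SI units: p = 0.0400 MeV/c = 2.1377 × 10^-23 kg·m/s.
Apply λ = h/p: λ = 3.100 × 10^-11 m.
Converting to Å: λ = 0.3100 Å ≈ 0.310 Å.

0.310 Å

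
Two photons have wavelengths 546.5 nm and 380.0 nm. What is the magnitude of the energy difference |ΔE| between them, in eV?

Using E = hc/λ: E₁ = 3.6349e-19 J, E₂ = 5.2275e-19 J.
|ΔE| = |3.6349e-19 − 5.2275e-19| = 1.59e-19 J = 0.994 eV.

0.994 eV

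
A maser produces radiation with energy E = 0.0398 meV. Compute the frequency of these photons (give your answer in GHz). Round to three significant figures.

First convert: E = 0.0398 meV = 6.3767e-24 J.
Apply f = E/h: f = 9.624e9 Hz.
Converting to GHz: f = 9.624 GHz ≈ 9.62 GHz.

9.62 GHz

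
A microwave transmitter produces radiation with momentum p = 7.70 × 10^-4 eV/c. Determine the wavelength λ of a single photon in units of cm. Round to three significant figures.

Use h = 6.62607015 × 10^-34 J·s, c = 2.99792458 × 10^8 m/s, 1 eV = 1.602176634 × 10^-19 J.
First convert: p = 7.70 × 10^-4 eV/c = 4.1151 × 10^-31 kg·m/s.
Since λ = h/p for a photon, λ = 0.001610 m.
Converting to cm: λ = 0.1610 cm ≈ 0.161 cm.

0.161 cm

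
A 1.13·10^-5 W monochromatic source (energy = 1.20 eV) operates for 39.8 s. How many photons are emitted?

2.34·10^15 photons

Total energy: E_total = P·t = 1.13·10^-5 × 39.8 = 4.497·10^-4 J.
Per-photon energy: E = 1.923·10^-19 J.
N = E_total / E_photon = 2.34·10^15.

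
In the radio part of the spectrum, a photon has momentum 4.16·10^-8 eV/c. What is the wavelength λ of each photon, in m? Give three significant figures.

Use h = 6.62607015·10^-34 J·s, c = 2.99792458·10^8 m/s, 1 eV = 1.602176634·10^-19 J.
Convert to SI: p = 4.16·10^-8 eV/c = 2.2232·10^-35 kg·m/s.
Apply λ = h/p: λ = 29.80 m.
So λ ≈ 29.8 m.

29.8 m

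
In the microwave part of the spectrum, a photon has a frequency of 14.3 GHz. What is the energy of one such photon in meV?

First convert: f = 14.3 GHz = 1.43e10 Hz.
For a photon E = hf, so E = 9.475e-24 J.
Converting to meV: E = 0.05914 meV ≈ 0.0591 meV.

0.0591 meV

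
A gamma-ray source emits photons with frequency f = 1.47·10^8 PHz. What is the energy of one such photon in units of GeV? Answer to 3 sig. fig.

0.608 GeV

In SI units: f = 1.47·10^8 PHz = 1.47·10^23 Hz.
For a photon E = hf, so E = 9.740·10^-11 J.
Converting to GeV: E = 0.6079 GeV ≈ 0.608 GeV.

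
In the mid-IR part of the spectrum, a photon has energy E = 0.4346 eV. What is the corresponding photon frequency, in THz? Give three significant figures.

105 THz

(h = 6.62607015e-34 J·s, 1 eV = 1.602176634e-19 J.)
Convert to SI: E = 0.4346 eV = 6.9631e-20 J.
For a photon f = E/h, so f = 1.051e14 Hz.
Converting to THz: f = 105.1 THz ≈ 105 THz.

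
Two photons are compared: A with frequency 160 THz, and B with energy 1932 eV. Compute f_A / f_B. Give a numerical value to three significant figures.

3.42 × 10^-4

f_A = 1.600 × 10^14 Hz (from frequency = 160 THz, via f given directly).
f_B = 4.672 × 10^17 Hz (from energy = 1932 eV, via f = E/h).
Ratio = 1.600 × 10^14 / 4.672 × 10^17 = 3.42 × 10^-4.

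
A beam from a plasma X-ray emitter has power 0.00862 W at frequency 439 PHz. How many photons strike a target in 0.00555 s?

1.64 × 10^11 photons

Total energy: E_total = P·t = 0.00862 × 0.00555 = 4.784 × 10^-5 J.
Per-photon energy: E = 2.909 × 10^-16 J.
N = E_total / E_photon = 1.64 × 10^11.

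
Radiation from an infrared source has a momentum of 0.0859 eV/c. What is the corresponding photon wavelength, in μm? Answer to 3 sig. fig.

Use h = 6.62607015e-34 J·s, c = 2.99792458e8 m/s, 1 eV = 1.602176634e-19 J.
Convert to SI: p = 0.0859 eV/c = 4.5907e-29 kg·m/s.
Since λ = h/p for a photon, λ = 1.443e-5 m.
Converting to μm: λ = 14.43 μm ≈ 14.4 μm.

14.4 μm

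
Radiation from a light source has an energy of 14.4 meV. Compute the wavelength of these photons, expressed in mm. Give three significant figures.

Take h = 6.62607015e-34 J·s, c = 2.99792458e8 m/s, 1 eV = 1.602176634e-19 J.
Convert to SI: E = 14.4 meV = 2.3071e-21 J.
Apply λ = hc/E: λ = 8.610e-5 m.
Converting to mm: λ = 0.08610 mm ≈ 0.0861 mm.

0.0861 mm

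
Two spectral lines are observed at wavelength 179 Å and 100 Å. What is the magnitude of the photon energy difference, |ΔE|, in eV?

54.7 eV

Using E = hc/λ: E₁ = 1.110 × 10^-17 J, E₂ = 1.986 × 10^-17 J.
|ΔE| = |1.110 × 10^-17 − 1.986 × 10^-17| = 8.77 × 10^-18 J = 54.7 eV.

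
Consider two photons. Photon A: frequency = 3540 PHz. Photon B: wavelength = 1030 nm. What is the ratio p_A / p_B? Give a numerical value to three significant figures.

p_A = 7.824 × 10^-24 kg·m/s (from frequency = 3540 PHz, via p = hf/c).
p_B = 6.433 × 10^-28 kg·m/s (from wavelength = 1030 nm, via p = h/λ).
Ratio = 7.824 × 10^-24 / 6.433 × 10^-28 = 1.22 × 10^4.

1.22 × 10^4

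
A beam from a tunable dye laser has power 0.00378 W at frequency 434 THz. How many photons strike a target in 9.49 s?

Total energy: E_total = P·t = 0.00378 × 9.49 = 0.03587 J.
Per-photon energy: E = 2.876e-19 J.
N = E_total / E_photon = 1.25e17.

1.25e17 photons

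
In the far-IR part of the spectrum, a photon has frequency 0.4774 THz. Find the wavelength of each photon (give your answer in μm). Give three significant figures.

First convert: f = 0.4774 THz = 4.774 × 10^11 Hz.
For a photon λ = c/f, so λ = 6.280 × 10^-4 m.
Converting to μm: λ = 628.0 μm ≈ 628 μm.

628 μm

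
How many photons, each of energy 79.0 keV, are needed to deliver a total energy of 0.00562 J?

Per-photon energy: E = 1.266e-14 J (from energy = 79.0 keV).
N = E_total / E_photon = 0.00562 J / 1.266e-14 J = 4.44e11.

4.44e11 photons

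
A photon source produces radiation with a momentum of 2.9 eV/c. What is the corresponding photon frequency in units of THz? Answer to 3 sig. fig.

701 THz

Use h = 6.62607015e-34 J·s, c = 2.99792458e8 m/s, 1 eV = 1.602176634e-19 J.
First convert: p = 2.9 eV/c = 1.5498e-27 kg·m/s.
The photon relation is f = pc/h, giving f = 7.012e14 Hz.
Converting to THz: f = 701.2 THz ≈ 701 THz.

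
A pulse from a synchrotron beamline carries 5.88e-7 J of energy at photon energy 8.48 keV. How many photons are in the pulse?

Per-photon energy: E = 1.359e-15 J (from energy = 8.48 keV).
N = E_total / E_photon = 5.88e-7 J / 1.359e-15 J = 4.33e8.

4.33e8 photons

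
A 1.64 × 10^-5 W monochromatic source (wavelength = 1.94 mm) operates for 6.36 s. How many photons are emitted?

1.02 × 10^18 photons

Total energy: E_total = P·t = 1.64 × 10^-5 × 6.36 = 1.043 × 10^-4 J.
Per-photon energy: E = 1.024 × 10^-22 J.
N = E_total / E_photon = 1.02 × 10^18.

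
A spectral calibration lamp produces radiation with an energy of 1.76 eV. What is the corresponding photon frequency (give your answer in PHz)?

Take h = 6.62607015 × 10^-34 J·s, 1 eV = 1.602176634 × 10^-19 J.
In SI units: E = 1.76 eV = 2.8198 × 10^-19 J.
Apply f = E/h: f = 4.256 × 10^14 Hz.
Converting to PHz: f = 0.4256 PHz ≈ 0.426 PHz.

0.426 PHz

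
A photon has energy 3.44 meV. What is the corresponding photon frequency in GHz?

832 GHz

First convert: E = 3.44 meV = 5.5115e-22 J.
Since f = E/h for a photon, f = 8.318e11 Hz.
Converting to GHz: f = 831.8 GHz ≈ 832 GHz.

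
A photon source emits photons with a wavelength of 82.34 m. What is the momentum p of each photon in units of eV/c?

1.51·10^-8 eV/c

(h = 6.62607015·10^-34 J·s, c = 2.99792458·10^8 m/s, 1 eV = 1.602176634·10^-19 J.)
Since p = h/λ for a photon, p = 8.047·10^-36 kg·m/s.
Converting to eV/c: p = 1.506·10^-8 eV/c ≈ 1.51·10^-8 eV/c.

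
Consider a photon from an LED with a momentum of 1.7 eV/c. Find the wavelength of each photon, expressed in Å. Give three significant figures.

Use h = 6.62607015·10^-34 J·s, c = 2.99792458·10^8 m/s, 1 eV = 1.602176634·10^-19 J.
First convert: p = 1.7 eV/c = 9.0853·10^-28 kg·m/s.
For a photon λ = h/p, so λ = 7.293·10^-7 m.
Converting to Å: λ = 7293 Å ≈ 7290 Å.

7290 Å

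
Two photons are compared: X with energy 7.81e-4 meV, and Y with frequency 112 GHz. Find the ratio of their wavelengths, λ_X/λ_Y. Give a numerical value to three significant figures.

593

λ_X = 1.588 m (from energy = 7.81e-4 meV, via λ = hc/E).
λ_Y = 0.002677 m (from frequency = 112 GHz, via λ = c/f).
Ratio = 1.588 / 0.002677 = 593.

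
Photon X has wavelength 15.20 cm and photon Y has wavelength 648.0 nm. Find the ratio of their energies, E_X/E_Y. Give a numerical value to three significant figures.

E_X = 1.307e-24 J (from wavelength = 15.20 cm, via E = hc/λ).
E_Y = 3.066e-19 J (from wavelength = 648.0 nm, via E = hc/λ).
Ratio = 1.307e-24 / 3.066e-19 = 4.26e-6.

4.26e-6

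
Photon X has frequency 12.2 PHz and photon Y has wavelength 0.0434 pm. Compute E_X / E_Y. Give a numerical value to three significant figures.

E_X = 8.084·10^-18 J (from frequency = 12.2 PHz, via E = hf).
E_Y = 4.577·10^-12 J (from wavelength = 0.0434 pm, via E = hc/λ).
Ratio = 8.084·10^-18 / 4.577·10^-12 = 1.77·10^-6.

1.77·10^-6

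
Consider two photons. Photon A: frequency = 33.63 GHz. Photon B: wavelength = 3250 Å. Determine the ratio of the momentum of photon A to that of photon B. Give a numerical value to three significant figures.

3.65 × 10^-5

p_A = 7.433 × 10^-32 kg·m/s (from frequency = 33.63 GHz, via p = hf/c).
p_B = 2.039 × 10^-27 kg·m/s (from wavelength = 3250 Å, via p = h/λ).
Ratio = 7.433 × 10^-32 / 2.039 × 10^-27 = 3.65 × 10^-5.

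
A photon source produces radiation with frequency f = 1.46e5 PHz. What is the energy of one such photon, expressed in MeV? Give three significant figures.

Take h = 6.62607015e-34 J·s, 1 eV = 1.602176634e-19 J.
Convert to SI: f = 1.46e5 PHz = 1.46e20 Hz.
Apply E = hf: E = 9.674e-14 J.
Converting to MeV: E = 0.6038 MeV ≈ 0.604 MeV.

0.604 MeV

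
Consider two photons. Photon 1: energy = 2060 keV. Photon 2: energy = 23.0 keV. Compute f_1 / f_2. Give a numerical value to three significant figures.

89.6

f_1 = 4.981e20 Hz (from energy = 2060 keV, via f = E/h).
f_2 = 5.561e18 Hz (from energy = 23.0 keV, via f = E/h).
Ratio = 4.981e20 / 5.561e18 = 89.6.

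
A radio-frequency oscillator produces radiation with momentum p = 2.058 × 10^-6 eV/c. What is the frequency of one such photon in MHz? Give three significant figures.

498 MHz

First convert: p = 2.058 × 10^-6 eV/c = 1.0999 × 10^-33 kg·m/s.
The photon relation is f = pc/h, giving f = 4.976 × 10^8 Hz.
Converting to MHz: f = 497.6 MHz ≈ 498 MHz.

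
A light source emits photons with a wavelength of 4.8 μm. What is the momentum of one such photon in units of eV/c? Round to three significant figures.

Take h = 6.62607015 × 10^-34 J·s, c = 2.99792458 × 10^8 m/s, 1 eV = 1.602176634 × 10^-19 J.
In SI units: λ = 4.8 μm = 4.8 × 10^-6 m.
The photon relation is p = h/λ, giving p = 1.380 × 10^-28 kg·m/s.
Converting to eV/c: p = 0.2583 eV/c ≈ 0.258 eV/c.

0.258 eV/c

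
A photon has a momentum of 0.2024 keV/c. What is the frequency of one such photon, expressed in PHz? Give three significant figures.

48.9 PHz

(h = 6.62607015 × 10^-34 J·s, c = 2.99792458 × 10^8 m/s, 1 eV = 1.602176634 × 10^-19 J.)
Convert to SI: p = 0.2024 keV/c = 1.0817 × 10^-25 kg·m/s.
The photon relation is f = pc/h, giving f = 4.894 × 10^16 Hz.
Converting to PHz: f = 48.94 PHz ≈ 48.9 PHz.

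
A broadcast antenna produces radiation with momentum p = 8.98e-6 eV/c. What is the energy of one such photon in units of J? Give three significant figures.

1.44e-24 J

Convert to SI: p = 8.98e-6 eV/c = 4.7992e-33 kg·m/s.
The photon relation is E = pc, giving E = 1.439e-24 J.
So E ≈ 1.44e-24 J.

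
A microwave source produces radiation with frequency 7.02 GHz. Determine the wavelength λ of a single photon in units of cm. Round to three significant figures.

First convert: f = 7.02 GHz = 7.02·10^9 Hz.
Apply λ = c/f: λ = 0.04271 m.
Converting to cm: λ = 4.271 cm ≈ 4.27 cm.

4.27 cm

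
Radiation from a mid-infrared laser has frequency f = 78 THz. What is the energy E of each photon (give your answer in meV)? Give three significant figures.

In SI units: f = 78 THz = 7.8e13 Hz.
Apply E = hf: E = 5.168e-20 J.
Converting to meV: E = 322.6 meV ≈ 323 meV.

323 meV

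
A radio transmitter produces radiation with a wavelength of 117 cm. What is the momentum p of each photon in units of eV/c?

(h = 6.62607015 × 10^-34 J·s, c = 2.99792458 × 10^8 m/s, 1 eV = 1.602176634 × 10^-19 J.)
In SI units: λ = 117 cm = 1.17 m.
Apply p = h/λ: p = 5.663 × 10^-34 kg·m/s.
Converting to eV/c: p = 1.060 × 10^-6 eV/c ≈ 1.06 × 10^-6 eV/c.

1.06 × 10^-6 eV/c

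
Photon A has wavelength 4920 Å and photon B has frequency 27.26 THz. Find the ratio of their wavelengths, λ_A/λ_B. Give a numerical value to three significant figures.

λ_A = 4.920 × 10^-7 m (from wavelength = 4920 Å, via λ given directly).
λ_B = 1.100 × 10^-5 m (from frequency = 27.26 THz, via λ = c/f).
Ratio = 4.920 × 10^-7 / 1.100 × 10^-5 = 0.0447.

0.0447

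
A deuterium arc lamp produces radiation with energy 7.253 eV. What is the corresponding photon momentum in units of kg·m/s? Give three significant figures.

Take c = 2.99792458·10^8 m/s, 1 eV = 1.602176634·10^-19 J.
In SI units: E = 7.253 eV = 1.1621·10^-18 J.
Since p = E/c for a photon, p = 3.876·10^-27 kg·m/s.
So p ≈ 3.88·10^-27 kg·m/s.

3.88·10^-27 kg·m/s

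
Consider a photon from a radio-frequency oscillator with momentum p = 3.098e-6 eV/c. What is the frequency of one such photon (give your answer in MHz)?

Use h = 6.62607015e-34 J·s, c = 2.99792458e8 m/s, 1 eV = 1.602176634e-19 J.
In SI units: p = 3.098e-6 eV/c = 1.6557e-33 kg·m/s.
The photon relation is f = pc/h, giving f = 7.491e8 Hz.
Converting to MHz: f = 749.1 MHz ≈ 749 MHz.

749 MHz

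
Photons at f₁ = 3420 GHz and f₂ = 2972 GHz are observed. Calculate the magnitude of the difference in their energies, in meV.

Using E = hf: E₁ = 2.2661 × 10^-21 J, E₂ = 1.9693 × 10^-21 J.
|ΔE| = |2.2661 × 10^-21 − 1.9693 × 10^-21| = 2.97 × 10^-22 J = 1.85 meV.

1.85 meV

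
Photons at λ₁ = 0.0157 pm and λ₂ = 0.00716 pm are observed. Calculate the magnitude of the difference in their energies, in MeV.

94.2 MeV

Using E = hc/λ: E₁ = 1.265·10^-11 J, E₂ = 2.774·10^-11 J.
|ΔE| = |1.265·10^-11 − 2.774·10^-11| = 1.51·10^-11 J = 94.2 MeV.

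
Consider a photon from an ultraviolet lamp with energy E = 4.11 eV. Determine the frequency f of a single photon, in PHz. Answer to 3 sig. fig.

0.994 PHz

Use h = 6.62607015e-34 J·s, 1 eV = 1.602176634e-19 J.
In SI units: E = 4.11 eV = 6.5849e-19 J.
For a photon f = E/h, so f = 9.938e14 Hz.
Converting to PHz: f = 0.9938 PHz ≈ 0.994 PHz.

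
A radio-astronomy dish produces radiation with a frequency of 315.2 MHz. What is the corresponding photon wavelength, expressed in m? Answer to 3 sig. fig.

0.951 m

Take c = 2.99792458e8 m/s.
First convert: f = 315.2 MHz = 3.152e8 Hz.
The photon relation is λ = c/f, giving λ = 0.9511 m.
So λ ≈ 0.951 m.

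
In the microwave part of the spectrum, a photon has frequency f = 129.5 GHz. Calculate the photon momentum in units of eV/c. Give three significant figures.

Use h = 6.62607015 × 10^-34 J·s, c = 2.99792458 × 10^8 m/s, 1 eV = 1.602176634 × 10^-19 J.
Convert to SI: f = 129.5 GHz = 1.295 × 10^11 Hz.
Since p = hf/c for a photon, p = 2.862 × 10^-31 kg·m/s.
Converting to eV/c: p = 5.356 × 10^-4 eV/c ≈ 5.36 × 10^-4 eV/c.

5.36 × 10^-4 eV/c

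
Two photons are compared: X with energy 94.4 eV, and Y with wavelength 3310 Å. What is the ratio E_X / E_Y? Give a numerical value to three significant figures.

E_X = 1.512 × 10^-17 J (from energy = 94.4 eV, via E given directly).
E_Y = 6.001 × 10^-19 J (from wavelength = 3310 Å, via E = hc/λ).
Ratio = 1.512 × 10^-17 / 6.001 × 10^-19 = 25.2.

25.2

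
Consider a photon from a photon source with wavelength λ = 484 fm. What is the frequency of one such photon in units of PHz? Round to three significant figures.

6.19 × 10^5 PHz

Convert to SI: λ = 484 fm = 4.84 × 10^-13 m.
For a photon f = c/λ, so f = 6.194 × 10^20 Hz.
Converting to PHz: f = 619400 PHz ≈ 6.19 × 10^5 PHz.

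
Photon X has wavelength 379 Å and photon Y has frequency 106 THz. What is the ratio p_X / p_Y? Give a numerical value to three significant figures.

p_X = 1.748 × 10^-26 kg·m/s (from wavelength = 379 Å, via p = h/λ).
p_Y = 2.343 × 10^-28 kg·m/s (from frequency = 106 THz, via p = hf/c).
Ratio = 1.748 × 10^-26 / 2.343 × 10^-28 = 74.6.

74.6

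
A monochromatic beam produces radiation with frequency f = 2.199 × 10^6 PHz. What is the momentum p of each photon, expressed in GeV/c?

9.09 × 10^-3 GeV/c

Convert to SI: f = 2.199 × 10^6 PHz = 2.199 × 10^21 Hz.
For a photon p = hf/c, so p = 4.860 × 10^-21 kg·m/s.
Converting to GeV/c: p = 0.009094 GeV/c ≈ 9.09 × 10^-3 GeV/c.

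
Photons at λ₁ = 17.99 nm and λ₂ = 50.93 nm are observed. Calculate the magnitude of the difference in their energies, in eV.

44.6 eV

Using E = hc/λ: E₁ = 1.1042e-17 J, E₂ = 3.9003e-18 J.
|ΔE| = |1.1042e-17 − 3.9003e-18| = 7.14e-18 J = 44.6 eV.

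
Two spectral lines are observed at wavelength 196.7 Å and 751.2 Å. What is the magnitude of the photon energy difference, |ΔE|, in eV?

46.5 eV

Using E = hc/λ: E₁ = 1.0099 × 10^-17 J, E₂ = 2.6444 × 10^-18 J.
|ΔE| = |1.0099 × 10^-17 − 2.6444 × 10^-18| = 7.45 × 10^-18 J = 46.5 eV.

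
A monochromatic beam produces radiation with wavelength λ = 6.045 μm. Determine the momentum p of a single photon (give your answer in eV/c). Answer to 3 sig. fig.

0.205 eV/c

Use h = 6.62607015e-34 J·s, c = 2.99792458e8 m/s, 1 eV = 1.602176634e-19 J.
In SI units: λ = 6.045 μm = 6.045e-6 m.
The photon relation is p = h/λ, giving p = 1.096e-28 kg·m/s.
Converting to eV/c: p = 0.2051 eV/c ≈ 0.205 eV/c.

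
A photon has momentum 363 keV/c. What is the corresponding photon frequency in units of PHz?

Take h = 6.62607015e-34 J·s, c = 2.99792458e8 m/s, 1 eV = 1.602176634e-19 J.
First convert: p = 363 keV/c = 1.9400e-22 kg·m/s.
Since f = pc/h for a photon, f = 8.777e19 Hz.
Converting to PHz: f = 87770 PHz ≈ 8.78e4 PHz.

8.78e4 PHz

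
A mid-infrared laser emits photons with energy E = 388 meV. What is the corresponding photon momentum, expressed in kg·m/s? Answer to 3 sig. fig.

2.07e-28 kg·m/s

Convert to SI: E = 388 meV = 6.2164e-20 J.
Apply p = E/c: p = 2.074e-28 kg·m/s.
So p ≈ 2.07e-28 kg·m/s.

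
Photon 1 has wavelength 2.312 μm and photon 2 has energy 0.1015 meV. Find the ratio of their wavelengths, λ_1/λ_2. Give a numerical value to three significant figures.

1.89 × 10^-4

λ_1 = 2.312 × 10^-6 m (from wavelength = 2.312 μm, via λ given directly).
λ_2 = 0.01222 m (from energy = 0.1015 meV, via λ = hc/E).
Ratio = 2.312 × 10^-6 / 0.01222 = 1.89 × 10^-4.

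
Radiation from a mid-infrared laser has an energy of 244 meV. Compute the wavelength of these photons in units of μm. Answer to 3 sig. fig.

Use h = 6.62607015·10^-34 J·s, c = 2.99792458·10^8 m/s, 1 eV = 1.602176634·10^-19 J.
First convert: E = 244 meV = 3.9093·10^-20 J.
For a photon λ = hc/E, so λ = 5.081·10^-6 m.
Converting to μm: λ = 5.081 μm ≈ 5.08 μm.

5.08 μm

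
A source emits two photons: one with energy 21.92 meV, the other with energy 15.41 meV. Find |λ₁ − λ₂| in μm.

23.9 μm

Using λ = hc/E: λ₁ = 5.6562 × 10^-5 m, λ₂ = 8.0457 × 10^-5 m.
|Δλ| = |5.6562 × 10^-5 − 8.0457 × 10^-5| = 2.39 × 10^-5 m = 23.9 μm.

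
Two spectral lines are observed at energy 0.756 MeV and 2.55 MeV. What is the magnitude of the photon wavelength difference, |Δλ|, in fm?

Using λ = hc/E: λ₁ = 1.640 × 10^-12 m, λ₂ = 4.862 × 10^-13 m.
|Δλ| = |1.640 × 10^-12 − 4.862 × 10^-13| = 1.15 × 10^-12 m = 1150 fm.

1150 fm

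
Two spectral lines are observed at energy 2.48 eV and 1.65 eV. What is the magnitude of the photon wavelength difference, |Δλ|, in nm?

Using λ = hc/E: λ₁ = 4.999e-7 m, λ₂ = 7.514e-7 m.
|Δλ| = |4.999e-7 − 7.514e-7| = 2.51e-7 m = 251 nm.

251 nm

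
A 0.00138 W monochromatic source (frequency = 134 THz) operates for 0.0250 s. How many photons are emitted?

Total energy: E_total = P·t = 0.00138 × 0.0250 = 3.450e-5 J.
Per-photon energy: E = 8.879e-20 J.
N = E_total / E_photon = 3.89e14.

3.89e14 photons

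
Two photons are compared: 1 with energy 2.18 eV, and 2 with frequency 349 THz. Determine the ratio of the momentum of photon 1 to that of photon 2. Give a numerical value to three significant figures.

1.51

p_1 = 1.165 × 10^-27 kg·m/s (from energy = 2.18 eV, via p = E/c).
p_2 = 7.714 × 10^-28 kg·m/s (from frequency = 349 THz, via p = hf/c).
Ratio = 1.165 × 10^-27 / 7.714 × 10^-28 = 1.51.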